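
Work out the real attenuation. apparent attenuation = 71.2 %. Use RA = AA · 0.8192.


RA = 71.2 · 0.8192

58.3270 %


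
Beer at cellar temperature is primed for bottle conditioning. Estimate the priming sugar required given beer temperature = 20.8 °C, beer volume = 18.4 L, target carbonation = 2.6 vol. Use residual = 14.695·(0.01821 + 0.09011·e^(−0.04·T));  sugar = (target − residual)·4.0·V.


residual = 14.695·(0.01821 + 0.09011·e^(−0.04·20.8)) = 0.8438
sugar = (2.6 − 0.8438)·4.0·18.4

129.2531 g


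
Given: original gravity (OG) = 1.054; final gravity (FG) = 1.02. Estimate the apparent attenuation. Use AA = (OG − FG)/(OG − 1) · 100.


AA = (1.054 − 1.02)/(1.054 − 1) · 100

62.9630 %


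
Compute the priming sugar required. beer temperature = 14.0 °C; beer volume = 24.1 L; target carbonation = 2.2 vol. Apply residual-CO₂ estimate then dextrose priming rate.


residual = 14.695·(0.01821 + 0.09011·e^(−0.04·T));  sugar = (target − residual)·4.0·V
residual = 14.695·(0.01821 + 0.09011·e^(−0.04·14.0)) = 1.0240
sugar = (2.2 − 1.0240)·4.0·24.1

113.3691 g


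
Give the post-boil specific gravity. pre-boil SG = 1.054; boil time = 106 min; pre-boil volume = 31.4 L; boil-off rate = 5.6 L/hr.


V_post = V_pre − rate·(t/60);  SG_post = 1 + (SG_pre−1)·V_pre/V_post
V_post = 31.4 − 5.6·(106/60) = 21.5067
SG_post = 1 + (1.054 − 1)·31.4/21.5067

1.0788


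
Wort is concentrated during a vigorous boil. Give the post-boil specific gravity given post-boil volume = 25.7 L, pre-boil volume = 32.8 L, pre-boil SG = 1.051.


SG_post = 1 + (SG_pre − 1)·V_pre/V_post
pts_pre = (1.051 − 1)·1000 = 51.0000
pts_post = 51.0000·32.8/25.7 = 65.0895
SG_post = 1 + 65.0895/1000

1.0651


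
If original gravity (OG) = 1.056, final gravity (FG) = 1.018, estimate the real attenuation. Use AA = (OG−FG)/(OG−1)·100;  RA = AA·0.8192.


AA = (1.056 − 1.018)/(1.056 − 1)·100 = 67.8571
RA = 67.8571·0.8192

55.5886 %


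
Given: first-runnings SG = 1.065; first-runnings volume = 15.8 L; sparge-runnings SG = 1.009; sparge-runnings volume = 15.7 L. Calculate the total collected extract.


total = Σ (SG_i − 1)·1000·V_i
first = (1.065 − 1)·1000·15.8 = 1027.0000
sparge = (1.009 − 1)·1000·15.7 = 141.3000
total = 1027.0000 + 141.3000

1168.3000 gravity·L


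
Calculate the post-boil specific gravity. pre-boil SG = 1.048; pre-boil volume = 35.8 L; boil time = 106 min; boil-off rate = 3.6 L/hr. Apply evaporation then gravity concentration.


V_post = V_pre − rate·(t/60);  SG_post = 1 + (SG_pre−1)·V_pre/V_post
V_post = 35.8 − 3.6·(106/60) = 29.4400
SG_post = 1 + (1.048 − 1)·35.8/29.4400

1.0584


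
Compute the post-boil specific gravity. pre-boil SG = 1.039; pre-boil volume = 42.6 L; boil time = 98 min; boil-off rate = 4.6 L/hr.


V_post = V_pre − rate·(t/60);  SG_post = 1 + (SG_pre−1)·V_pre/V_post
V_post = 42.6 − 4.6·(98/60) = 35.0867
SG_post = 1 + (1.039 − 1)·42.6/35.0867

1.0474


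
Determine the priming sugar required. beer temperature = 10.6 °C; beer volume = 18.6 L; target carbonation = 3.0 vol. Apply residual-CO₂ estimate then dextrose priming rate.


residual = 14.695·(0.01821 + 0.09011·e^(−0.04·T));  sugar = (target − residual)·4.0·V
residual = 14.695·(0.01821 + 0.09011·e^(−0.04·10.6)) = 1.1342
sugar = (3.0 − 1.1342)·4.0·18.6

138.8183 g


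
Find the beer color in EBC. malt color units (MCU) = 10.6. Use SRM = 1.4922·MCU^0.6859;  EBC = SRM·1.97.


SRM = 1.4922·10.6^0.6859 = 7.5350
EBC = 7.5350·1.97

14.8440 EBC


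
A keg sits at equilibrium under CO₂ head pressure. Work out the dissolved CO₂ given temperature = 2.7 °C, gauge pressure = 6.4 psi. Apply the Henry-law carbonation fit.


vols = (P + 14.695)·(0.01821 + 0.09011·e^(−0.04·T))
vols = (6.4 + 14.695)·(0.01821 + 0.09011·e^(−0.04·2.7))

2.0904 volumes


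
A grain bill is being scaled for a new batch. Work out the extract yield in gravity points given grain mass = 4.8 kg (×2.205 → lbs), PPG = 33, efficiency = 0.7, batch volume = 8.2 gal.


points = lbs × PPG × eff / vol
lbs = 4.8 × 2.205 = 10.5840
points = 10.5840 × 33 × 0.7 / 8.2

29.8159 points


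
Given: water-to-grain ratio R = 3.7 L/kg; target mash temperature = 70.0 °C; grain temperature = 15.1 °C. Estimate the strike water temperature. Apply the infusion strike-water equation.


T_strike = (0.41/R)·(T_mash − T_grain) + T_mash
T_strike = (0.41/3.7)·(70.0 − 15.1) + 70.0

76.0835 °C


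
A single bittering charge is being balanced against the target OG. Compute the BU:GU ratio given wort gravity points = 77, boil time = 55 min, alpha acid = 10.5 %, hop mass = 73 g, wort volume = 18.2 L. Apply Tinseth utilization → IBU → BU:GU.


U = 1.65·0.000125^(GP/1000)·(1−e^(−0.04t))/4.15;  IBU = (α/100)·m·U·1000/V;  BU:GU = IBU/GP
U = 1.65·0.000125^(77/1000)·(1−e^(−0.04·55))/4.15 = 0.1770
IBU = (10.5/100)·73·0.1770·1000/18.2 = 74.5309
BU:GU = 74.5309/77

0.9679


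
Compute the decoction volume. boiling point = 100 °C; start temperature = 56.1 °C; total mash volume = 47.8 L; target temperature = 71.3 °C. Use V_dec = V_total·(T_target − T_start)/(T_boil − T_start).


V_dec = 47.8·(71.3 − 56.1)/(100 − 56.1)

16.5503 L


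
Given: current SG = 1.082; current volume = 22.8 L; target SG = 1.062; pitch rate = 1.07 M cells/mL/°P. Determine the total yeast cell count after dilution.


V_w = V·((SG_c−1)/(SG_t−1)−1);  °P = 259 − 259/SG_t;  cells = rate·(V+V_w)·°P
V_w = 22.8·((1.082−1)/(1.062−1)−1) = 7.3548
V_final = 22.8 + 7.3548 = 30.1548
°P = 259 − 259/1.062 = 15.1205
cells = 1.07·30.1548·15.1205

487.8741 billion cells


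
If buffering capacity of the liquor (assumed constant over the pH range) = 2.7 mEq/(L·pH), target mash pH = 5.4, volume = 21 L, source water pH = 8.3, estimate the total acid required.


acid = buffering capacity · (pH_source − pH_target) · V
acid = 2.7 · (8.3 − 5.4) · 21

164.4300 mEq


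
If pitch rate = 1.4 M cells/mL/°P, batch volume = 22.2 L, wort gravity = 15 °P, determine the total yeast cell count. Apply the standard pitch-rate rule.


cells (billions) = rate · V_L · °P
cells = 1.4 · 22.2 · 15

466.2000 billion cells


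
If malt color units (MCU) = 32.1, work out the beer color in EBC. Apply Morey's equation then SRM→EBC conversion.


SRM = 1.4922·MCU^0.6859;  EBC = SRM·1.97
SRM = 1.4922·32.1^0.6859 = 16.1116
EBC = 16.1116·1.97

31.7399 EBC


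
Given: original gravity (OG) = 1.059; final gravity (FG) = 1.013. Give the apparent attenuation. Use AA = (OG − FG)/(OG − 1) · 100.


AA = (1.059 − 1.013)/(1.059 − 1) · 100

77.9661 %


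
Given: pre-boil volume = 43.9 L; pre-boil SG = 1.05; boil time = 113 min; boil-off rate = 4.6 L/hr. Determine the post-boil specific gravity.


V_post = V_pre − rate·(t/60);  SG_post = 1 + (SG_pre−1)·V_pre/V_post
V_post = 43.9 − 4.6·(113/60) = 35.2367
SG_post = 1 + (1.05 − 1)·43.9/35.2367

1.0623


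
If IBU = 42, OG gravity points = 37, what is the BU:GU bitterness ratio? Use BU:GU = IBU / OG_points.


BU:GU = 42 / 37

1.1351


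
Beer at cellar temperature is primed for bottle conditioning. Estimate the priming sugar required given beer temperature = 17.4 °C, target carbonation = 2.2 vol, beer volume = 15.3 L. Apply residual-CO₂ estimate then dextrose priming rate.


residual = 14.695·(0.01821 + 0.09011·e^(−0.04·T));  sugar = (target − residual)·4.0·V
residual = 14.695·(0.01821 + 0.09011·e^(−0.04·17.4)) = 0.9278
sugar = (2.2 − 0.9278)·4.0·15.3

77.8591 g


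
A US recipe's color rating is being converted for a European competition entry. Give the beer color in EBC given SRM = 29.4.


EBC = SRM · 1.97
EBC = 29.4 · 1.97

57.9180 EBC


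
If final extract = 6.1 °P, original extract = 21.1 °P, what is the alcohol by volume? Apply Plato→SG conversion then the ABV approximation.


SG = 259/(259 − P);  ABV = (OG − FG)·131.25
OG = 259/(259 − 21.1) = 1.0887
FG = 259/(259 − 6.1) = 1.0241
ABV = (1.0887 − 1.0241)·131.25

8.4751 % ABV


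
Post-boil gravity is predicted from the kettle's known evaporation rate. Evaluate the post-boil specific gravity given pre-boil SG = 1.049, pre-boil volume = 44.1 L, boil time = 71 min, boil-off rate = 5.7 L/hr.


V_post = V_pre − rate·(t/60);  SG_post = 1 + (SG_pre−1)·V_pre/V_post
V_post = 44.1 − 5.7·(71/60) = 37.3550
SG_post = 1 + (1.049 − 1)·44.1/37.3550

1.0578


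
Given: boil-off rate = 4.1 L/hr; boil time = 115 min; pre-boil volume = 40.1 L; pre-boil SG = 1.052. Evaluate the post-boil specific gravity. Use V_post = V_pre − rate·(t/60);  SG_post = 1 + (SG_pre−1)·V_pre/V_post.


V_post = 40.1 − 4.1·(115/60) = 32.2417
SG_post = 1 + (1.052 − 1)·40.1/32.2417

1.0647


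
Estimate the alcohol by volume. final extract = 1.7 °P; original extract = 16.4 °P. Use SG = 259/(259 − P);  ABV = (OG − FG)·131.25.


OG = 259/(259 − 16.4) = 1.0676
FG = 259/(259 − 1.7) = 1.0066
ABV = (1.0676 − 1.0066)·131.25

8.0055 % ABV


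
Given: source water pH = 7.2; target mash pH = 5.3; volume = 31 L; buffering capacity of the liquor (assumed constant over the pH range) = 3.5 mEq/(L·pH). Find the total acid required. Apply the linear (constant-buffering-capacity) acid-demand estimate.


acid = buffering capacity · (pH_source − pH_target) · V
acid = 3.5 · (7.2 − 5.3) · 31

206.1500 mEq


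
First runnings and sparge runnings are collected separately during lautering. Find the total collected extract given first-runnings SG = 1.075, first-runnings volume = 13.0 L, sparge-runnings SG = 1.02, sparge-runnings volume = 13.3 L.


total = Σ (SG_i − 1)·1000·V_i
first = (1.075 − 1)·1000·13.0 = 975.0000
sparge = (1.02 − 1)·1000·13.3 = 266.0000
total = 975.0000 + 266.0000

1241.0000 gravity·L


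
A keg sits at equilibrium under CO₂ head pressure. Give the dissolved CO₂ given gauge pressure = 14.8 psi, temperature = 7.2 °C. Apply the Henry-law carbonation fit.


vols = (P + 14.695)·(0.01821 + 0.09011·e^(−0.04·T))
vols = (14.8 + 14.695)·(0.01821 + 0.09011·e^(−0.04·7.2))

2.5298 volumes


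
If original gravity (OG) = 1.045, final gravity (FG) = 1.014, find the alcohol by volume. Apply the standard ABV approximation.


ABV = (OG − FG) · 131.25
ABV = (1.045 − 1.014) · 131.25

4.0687 % ABV


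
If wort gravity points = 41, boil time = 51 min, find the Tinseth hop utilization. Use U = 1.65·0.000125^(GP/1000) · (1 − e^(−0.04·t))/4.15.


bigness = 1.65·0.000125^(41/1000) = 1.1415
boil_factor = (1 − e^(−0.04·51))/4.15 = 0.2096
U = 1.1415 · 0.2096

0.2393


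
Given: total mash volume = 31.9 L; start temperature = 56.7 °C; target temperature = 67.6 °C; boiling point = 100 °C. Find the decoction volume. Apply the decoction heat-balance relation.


V_dec = V_total·(T_target − T_start)/(T_boil − T_start)
V_dec = 31.9·(67.6 − 56.7)/(100 − 56.7)

8.0303 L


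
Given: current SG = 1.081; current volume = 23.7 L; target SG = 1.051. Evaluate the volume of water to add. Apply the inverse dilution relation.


V_water = V·((SG_curr − 1)/(SG_target − 1) − 1)
V_water = 23.7·((1.081 − 1)/(1.051 − 1) − 1)

13.9412 L


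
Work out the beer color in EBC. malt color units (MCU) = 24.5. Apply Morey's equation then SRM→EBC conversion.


SRM = 1.4922·MCU^0.6859;  EBC = SRM·1.97
SRM = 1.4922·24.5^0.6859 = 13.3862
EBC = 13.3862·1.97

26.3707 EBC


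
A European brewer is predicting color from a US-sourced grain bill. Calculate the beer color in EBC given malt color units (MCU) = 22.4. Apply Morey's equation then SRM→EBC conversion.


SRM = 1.4922·MCU^0.6859;  EBC = SRM·1.97
SRM = 1.4922·22.4^0.6859 = 12.5882
EBC = 12.5882·1.97

24.7987 EBC


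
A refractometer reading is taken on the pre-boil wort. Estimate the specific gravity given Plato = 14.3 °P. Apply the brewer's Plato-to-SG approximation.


SG = 259/(259 − P)
SG = 259/(259 − 14.3)

1.0584


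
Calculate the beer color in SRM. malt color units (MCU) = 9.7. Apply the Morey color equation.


SRM = 1.4922 · MCU^0.6859
SRM = 1.4922 · 9.7^0.6859

7.0901 SRM


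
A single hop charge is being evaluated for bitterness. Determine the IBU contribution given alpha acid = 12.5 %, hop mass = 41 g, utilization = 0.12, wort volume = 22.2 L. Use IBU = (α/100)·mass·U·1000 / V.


IBU = (12.5/100)·41·0.12·1000 / 22.2

27.7027 IBU


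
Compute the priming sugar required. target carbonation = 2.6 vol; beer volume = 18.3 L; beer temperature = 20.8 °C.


residual = 14.695·(0.01821 + 0.09011·e^(−0.04·T));  sugar = (target − residual)·4.0·V
residual = 14.695·(0.01821 + 0.09011·e^(−0.04·20.8)) = 0.8438
sugar = (2.6 − 0.8438)·4.0·18.3

128.5506 g


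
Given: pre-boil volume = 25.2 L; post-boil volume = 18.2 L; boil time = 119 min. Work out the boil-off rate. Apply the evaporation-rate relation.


rate = (V_pre − V_post) / (t_min/60)
rate = (25.2 − 18.2) / (119/60)

3.5294 L/hr


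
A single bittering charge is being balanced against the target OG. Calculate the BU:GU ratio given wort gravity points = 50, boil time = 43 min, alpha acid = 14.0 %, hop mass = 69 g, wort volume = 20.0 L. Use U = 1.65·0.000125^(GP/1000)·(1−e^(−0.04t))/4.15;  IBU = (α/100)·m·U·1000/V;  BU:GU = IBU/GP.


U = 1.65·0.000125^(50/1000)·(1−e^(−0.04·43))/4.15 = 0.2083
IBU = (14.0/100)·69·0.2083·1000/20.0 = 100.5858
BU:GU = 100.5858/50

2.0117


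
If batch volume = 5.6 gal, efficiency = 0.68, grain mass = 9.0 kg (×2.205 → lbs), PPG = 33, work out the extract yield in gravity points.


points = lbs × PPG × eff / vol
lbs = 9.0 × 2.205 = 19.8450
points = 19.8450 × 33 × 0.68 / 5.6

79.5218 points


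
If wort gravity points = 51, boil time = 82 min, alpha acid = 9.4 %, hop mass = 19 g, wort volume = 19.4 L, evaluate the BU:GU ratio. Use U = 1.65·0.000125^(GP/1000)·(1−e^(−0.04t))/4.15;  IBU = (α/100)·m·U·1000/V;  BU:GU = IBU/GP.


U = 1.65·0.000125^(51/1000)·(1−e^(−0.04·82))/4.15 = 0.2419
IBU = (9.4/100)·19·0.2419·1000/19.4 = 22.2741
BU:GU = 22.2741/51

0.4367


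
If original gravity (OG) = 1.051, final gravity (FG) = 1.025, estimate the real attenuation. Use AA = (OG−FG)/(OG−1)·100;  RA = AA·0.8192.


AA = (1.051 − 1.025)/(1.051 − 1)·100 = 50.9804
RA = 50.9804·0.8192

41.7631 %


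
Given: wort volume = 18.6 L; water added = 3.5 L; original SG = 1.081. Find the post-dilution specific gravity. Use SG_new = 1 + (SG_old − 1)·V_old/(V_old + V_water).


pts = (1.081 − 1)·1000·18.6/(18.6 + 3.5) = 68.1719
SG_new = 1 + 68.1719/1000

1.0682


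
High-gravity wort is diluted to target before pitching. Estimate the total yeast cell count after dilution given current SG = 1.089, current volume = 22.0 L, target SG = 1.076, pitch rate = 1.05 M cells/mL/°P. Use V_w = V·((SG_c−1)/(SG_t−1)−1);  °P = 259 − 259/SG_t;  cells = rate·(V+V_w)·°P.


V_w = 22.0·((1.089−1)/(1.076−1)−1) = 3.7632
V_final = 22.0 + 3.7632 = 25.7632
°P = 259 − 259/1.076 = 18.2937
cells = 1.05·25.7632·18.2937

494.8681 billion cells


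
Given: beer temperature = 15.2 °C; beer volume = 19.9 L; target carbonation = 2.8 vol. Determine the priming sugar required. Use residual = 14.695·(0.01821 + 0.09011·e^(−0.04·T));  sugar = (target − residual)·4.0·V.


residual = 14.695·(0.01821 + 0.09011·e^(−0.04·15.2)) = 0.9885
sugar = (2.8 − 0.9885)·4.0·19.9

144.1935 g


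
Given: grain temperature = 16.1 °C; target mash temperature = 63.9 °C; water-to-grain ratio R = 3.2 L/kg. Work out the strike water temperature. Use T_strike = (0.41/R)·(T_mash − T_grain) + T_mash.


T_strike = (0.41/3.2)·(63.9 − 16.1) + 63.9

70.0244 °C


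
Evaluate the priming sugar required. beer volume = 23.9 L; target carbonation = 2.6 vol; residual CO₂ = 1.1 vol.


sugar = (target − residual)·4.0·V
sugar = (2.6 − 1.1)·4.0·23.9

143.4000 g


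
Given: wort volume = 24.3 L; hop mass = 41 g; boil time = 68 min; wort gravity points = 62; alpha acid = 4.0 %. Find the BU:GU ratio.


U = 1.65·0.000125^(GP/1000)·(1−e^(−0.04t))/4.15;  IBU = (α/100)·m·U·1000/V;  BU:GU = IBU/GP
U = 1.65·0.000125^(62/1000)·(1−e^(−0.04·68))/4.15 = 0.2127
IBU = (4.0/100)·41·0.2127·1000/24.3 = 14.3578
BU:GU = 14.3578/62

0.2316


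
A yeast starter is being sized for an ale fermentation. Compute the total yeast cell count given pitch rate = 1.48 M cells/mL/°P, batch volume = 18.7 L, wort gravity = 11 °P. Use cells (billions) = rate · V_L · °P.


cells = 1.48 · 18.7 · 11

304.4360 billion cells


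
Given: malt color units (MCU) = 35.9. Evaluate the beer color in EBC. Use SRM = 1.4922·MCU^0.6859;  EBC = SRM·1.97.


SRM = 1.4922·35.9^0.6859 = 17.3967
EBC = 17.3967·1.97

34.2715 EBC


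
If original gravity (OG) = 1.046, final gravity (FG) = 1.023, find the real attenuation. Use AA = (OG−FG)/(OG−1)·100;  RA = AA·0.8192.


AA = (1.046 − 1.023)/(1.046 − 1)·100 = 50.0000
RA = 50.0000·0.8192

40.9600 %


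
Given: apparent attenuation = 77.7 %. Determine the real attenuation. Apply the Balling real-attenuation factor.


RA = AA · 0.8192
RA = 77.7 · 0.8192

63.6518 %


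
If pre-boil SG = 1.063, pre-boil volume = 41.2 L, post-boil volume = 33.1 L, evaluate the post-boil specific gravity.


SG_post = 1 + (SG_pre − 1)·V_pre/V_post
pts_pre = (1.063 − 1)·1000 = 63.0000
pts_post = 63.0000·41.2/33.1 = 78.4169
SG_post = 1 + 78.4169/1000

1.0784


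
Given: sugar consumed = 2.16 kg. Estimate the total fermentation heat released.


Q = m_sugar · 590 kJ/kg
Q = 2.16 · 590

1274.4000 kJ


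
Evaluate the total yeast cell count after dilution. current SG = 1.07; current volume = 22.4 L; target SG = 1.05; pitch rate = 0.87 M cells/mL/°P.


V_w = V·((SG_c−1)/(SG_t−1)−1);  °P = 259 − 259/SG_t;  cells = rate·(V+V_w)·°P
V_w = 22.4·((1.07−1)/(1.05−1)−1) = 8.9600
V_final = 22.4 + 8.9600 = 31.3600
°P = 259 − 259/1.05 = 12.3333
cells = 0.87·31.3600·12.3333

336.4928 billion cells


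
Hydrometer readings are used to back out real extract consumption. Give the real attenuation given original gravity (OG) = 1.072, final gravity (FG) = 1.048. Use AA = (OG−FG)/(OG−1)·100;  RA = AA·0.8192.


AA = (1.072 − 1.048)/(1.072 − 1)·100 = 33.3333
RA = 33.3333·0.8192

27.3067 %


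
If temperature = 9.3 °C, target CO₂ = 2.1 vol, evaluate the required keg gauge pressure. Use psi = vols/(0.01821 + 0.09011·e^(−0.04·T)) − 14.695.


psi = 2.1/(0.01821 + 0.09011·e^(−0.04·9.3)) − 14.695

11.4479 psi


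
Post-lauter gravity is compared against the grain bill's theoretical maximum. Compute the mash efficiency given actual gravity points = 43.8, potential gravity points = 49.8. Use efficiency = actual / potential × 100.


efficiency = 43.8 / 49.8 × 100

87.9518 %


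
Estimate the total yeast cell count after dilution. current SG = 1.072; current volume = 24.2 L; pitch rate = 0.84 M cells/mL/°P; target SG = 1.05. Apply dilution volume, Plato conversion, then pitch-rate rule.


V_w = V·((SG_c−1)/(SG_t−1)−1);  °P = 259 − 259/SG_t;  cells = rate·(V+V_w)·°P
V_w = 24.2·((1.072−1)/(1.05−1)−1) = 10.6480
V_final = 24.2 + 10.6480 = 34.8480
°P = 259 − 259/1.05 = 12.3333
cells = 0.84·34.8480·12.3333

361.0253 billion cells


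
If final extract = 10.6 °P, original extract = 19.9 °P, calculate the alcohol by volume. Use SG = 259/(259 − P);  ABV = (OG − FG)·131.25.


OG = 259/(259 − 19.9) = 1.0832
FG = 259/(259 − 10.6) = 1.0427
ABV = (1.0832 − 1.0427)·131.25

5.3229 % ABV


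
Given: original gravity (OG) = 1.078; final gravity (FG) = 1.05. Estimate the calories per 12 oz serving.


ABW = (OG−FG)·131.25·0.79/FG;  °P = 259 − 259/SG (for OG→OE and FG→AE);  RE = 0.1808·OE + 0.8192·AE;  Cal = (6.9·ABW + 4·(RE−0.1))·FG·3.55
ABW = (1.078 − 1.05)·131.25·0.79/1.05 = 2.7650
OE = 259 − 259/1.078 = 18.7403 °P
AE = 259 − 259/1.05 = 12.3333 °P
RE = 0.1808·18.7403 + 0.8192·12.3333 = 13.4917 °P
Cal = (6.9·2.7650 + 4·(13.4917−0.1))·1.05·3.55

270.7854 kcal


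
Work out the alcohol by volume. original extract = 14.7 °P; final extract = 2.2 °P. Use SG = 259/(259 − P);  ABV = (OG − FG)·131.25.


OG = 259/(259 − 14.7) = 1.0602
FG = 259/(259 − 2.2) = 1.0086
ABV = (1.0602 − 1.0086)·131.25

6.7731 % ABV


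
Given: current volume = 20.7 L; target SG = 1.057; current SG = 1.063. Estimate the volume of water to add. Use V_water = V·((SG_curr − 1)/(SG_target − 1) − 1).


V_water = 20.7·((1.063 − 1)/(1.057 − 1) − 1)

2.1789 L


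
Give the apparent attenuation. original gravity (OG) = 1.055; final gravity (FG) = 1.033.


AA = (OG − FG)/(OG − 1) · 100
AA = (1.055 − 1.033)/(1.055 − 1) · 100

40.0000 %


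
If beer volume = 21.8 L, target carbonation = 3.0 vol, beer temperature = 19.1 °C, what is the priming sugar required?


residual = 14.695·(0.01821 + 0.09011·e^(−0.04·T));  sugar = (target − residual)·4.0·V
residual = 14.695·(0.01821 + 0.09011·e^(−0.04·19.1)) = 0.8844
sugar = (3.0 − 0.8844)·4.0·21.8

184.4810 g


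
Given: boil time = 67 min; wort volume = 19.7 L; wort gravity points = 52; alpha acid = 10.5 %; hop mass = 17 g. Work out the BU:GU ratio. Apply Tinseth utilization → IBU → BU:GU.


U = 1.65·0.000125^(GP/1000)·(1−e^(−0.04t))/4.15;  IBU = (α/100)·m·U·1000/V;  BU:GU = IBU/GP
U = 1.65·0.000125^(52/1000)·(1−e^(−0.04·67))/4.15 = 0.2321
IBU = (10.5/100)·17·0.2321·1000/19.7 = 21.0281
BU:GU = 21.0281/52

0.4044


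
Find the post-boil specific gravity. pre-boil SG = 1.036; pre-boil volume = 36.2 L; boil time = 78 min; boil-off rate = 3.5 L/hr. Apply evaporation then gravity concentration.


V_post = V_pre − rate·(t/60);  SG_post = 1 + (SG_pre−1)·V_pre/V_post
V_post = 36.2 − 3.5·(78/60) = 31.6500
SG_post = 1 + (1.036 − 1)·36.2/31.6500

1.0412


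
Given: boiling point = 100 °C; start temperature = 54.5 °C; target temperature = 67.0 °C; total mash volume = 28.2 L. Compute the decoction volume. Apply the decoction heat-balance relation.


V_dec = V_total·(T_target − T_start)/(T_boil − T_start)
V_dec = 28.2·(67.0 − 54.5)/(100 − 54.5)

7.7473 L


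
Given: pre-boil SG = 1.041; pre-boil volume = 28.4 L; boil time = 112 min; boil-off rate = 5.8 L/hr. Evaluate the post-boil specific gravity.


V_post = V_pre − rate·(t/60);  SG_post = 1 + (SG_pre−1)·V_pre/V_post
V_post = 28.4 − 5.8·(112/60) = 17.5733
SG_post = 1 + (1.041 − 1)·28.4/17.5733

1.0663


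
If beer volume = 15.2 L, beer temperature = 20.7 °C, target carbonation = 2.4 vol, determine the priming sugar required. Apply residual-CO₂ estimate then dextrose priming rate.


residual = 14.695·(0.01821 + 0.09011·e^(−0.04·T));  sugar = (target − residual)·4.0·V
residual = 14.695·(0.01821 + 0.09011·e^(−0.04·20.7)) = 0.8462
sugar = (2.4 − 0.8462)·4.0·15.2

94.4739 g


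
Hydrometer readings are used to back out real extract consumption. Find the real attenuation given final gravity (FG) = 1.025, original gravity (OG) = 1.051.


AA = (OG−FG)/(OG−1)·100;  RA = AA·0.8192
AA = (1.051 − 1.025)/(1.051 − 1)·100 = 50.9804
RA = 50.9804·0.8192

41.7631 %


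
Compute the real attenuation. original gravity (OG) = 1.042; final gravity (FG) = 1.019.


AA = (OG−FG)/(OG−1)·100;  RA = AA·0.8192
AA = (1.042 − 1.019)/(1.042 − 1)·100 = 54.7619
RA = 54.7619·0.8192

44.8610 %


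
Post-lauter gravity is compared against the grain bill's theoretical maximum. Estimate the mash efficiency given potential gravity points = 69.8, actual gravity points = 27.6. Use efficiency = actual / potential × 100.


efficiency = 27.6 / 69.8 × 100

39.5415 %


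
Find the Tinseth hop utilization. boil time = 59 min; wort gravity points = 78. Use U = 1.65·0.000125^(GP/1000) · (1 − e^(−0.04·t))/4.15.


bigness = 1.65·0.000125^(78/1000) = 0.8185
boil_factor = (1 − e^(−0.04·59))/4.15 = 0.2182
U = 0.8185 · 0.2182

0.1786


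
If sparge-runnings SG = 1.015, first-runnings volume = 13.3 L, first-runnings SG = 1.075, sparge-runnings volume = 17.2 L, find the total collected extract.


total = Σ (SG_i − 1)·1000·V_i
first = (1.075 − 1)·1000·13.3 = 997.5000
sparge = (1.015 − 1)·1000·17.2 = 258.0000
total = 997.5000 + 258.0000

1255.5000 gravity·L


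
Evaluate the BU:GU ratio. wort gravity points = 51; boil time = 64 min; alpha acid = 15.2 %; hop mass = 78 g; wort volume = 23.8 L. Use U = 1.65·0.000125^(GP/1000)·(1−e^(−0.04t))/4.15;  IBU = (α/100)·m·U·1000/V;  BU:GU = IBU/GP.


U = 1.65·0.000125^(51/1000)·(1−e^(−0.04·64))/4.15 = 0.2320
IBU = (15.2/100)·78·0.2320·1000/23.8 = 115.5574
BU:GU = 115.5574/51

2.2658


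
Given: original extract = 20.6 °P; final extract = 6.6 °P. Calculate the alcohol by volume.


SG = 259/(259 − P);  ABV = (OG − FG)·131.25
OG = 259/(259 − 20.6) = 1.0864
FG = 259/(259 − 6.6) = 1.0261
ABV = (1.0864 − 1.0261)·131.25

7.9092 % ABV


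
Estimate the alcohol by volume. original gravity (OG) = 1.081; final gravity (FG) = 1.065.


ABV = (OG − FG) · 131.25
ABV = (1.081 − 1.065) · 131.25

2.1000 % ABV


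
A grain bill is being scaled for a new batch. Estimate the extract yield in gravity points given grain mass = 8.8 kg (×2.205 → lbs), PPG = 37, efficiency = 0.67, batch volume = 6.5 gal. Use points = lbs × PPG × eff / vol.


lbs = 8.8 × 2.205 = 19.4040
points = 19.4040 × 37 × 0.67 / 6.5

74.0039 points


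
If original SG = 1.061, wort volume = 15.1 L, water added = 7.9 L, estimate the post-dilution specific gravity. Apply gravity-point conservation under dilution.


SG_new = 1 + (SG_old − 1)·V_old/(V_old + V_water)
pts = (1.061 − 1)·1000·15.1/(15.1 + 7.9) = 40.0478
SG_new = 1 + 40.0478/1000

1.0400


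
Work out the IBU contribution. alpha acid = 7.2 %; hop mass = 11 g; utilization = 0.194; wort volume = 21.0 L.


IBU = (α/100)·mass·U·1000 / V
IBU = (7.2/100)·11·0.194·1000 / 21.0

7.3166 IBU


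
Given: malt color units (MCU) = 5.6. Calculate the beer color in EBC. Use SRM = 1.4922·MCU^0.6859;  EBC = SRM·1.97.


SRM = 1.4922·5.6^0.6859 = 4.8642
EBC = 4.8642·1.97

9.5824 EBC


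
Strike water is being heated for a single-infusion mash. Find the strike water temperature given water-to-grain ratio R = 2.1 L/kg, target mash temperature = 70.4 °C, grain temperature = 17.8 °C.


T_strike = (0.41/R)·(T_mash − T_grain) + T_mash
T_strike = (0.41/2.1)·(70.4 − 17.8) + 70.4

80.6695 °C


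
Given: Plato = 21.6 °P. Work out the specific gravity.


SG = 259/(259 − P)
SG = 259/(259 − 21.6)

1.0910


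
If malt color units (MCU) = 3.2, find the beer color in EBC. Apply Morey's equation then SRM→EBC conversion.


SRM = 1.4922·MCU^0.6859;  EBC = SRM·1.97
SRM = 1.4922·3.2^0.6859 = 3.3137
EBC = 3.3137·1.97

6.5279 EBC


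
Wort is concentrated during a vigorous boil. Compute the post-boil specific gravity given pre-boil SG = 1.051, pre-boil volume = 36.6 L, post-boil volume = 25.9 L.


SG_post = 1 + (SG_pre − 1)·V_pre/V_post
pts_pre = (1.051 − 1)·1000 = 51.0000
pts_post = 51.0000·36.6/25.9 = 72.0695
SG_post = 1 + 72.0695/1000

1.0721


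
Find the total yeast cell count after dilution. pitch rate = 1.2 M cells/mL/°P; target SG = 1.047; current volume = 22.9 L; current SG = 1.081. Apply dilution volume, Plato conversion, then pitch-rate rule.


V_w = V·((SG_c−1)/(SG_t−1)−1);  °P = 259 − 259/SG_t;  cells = rate·(V+V_w)·°P
V_w = 22.9·((1.081−1)/(1.047−1)−1) = 16.5660
V_final = 22.9 + 16.5660 = 39.4660
°P = 259 − 259/1.047 = 11.6266
cells = 1.2·39.4660·11.6266

550.6236 billion cells


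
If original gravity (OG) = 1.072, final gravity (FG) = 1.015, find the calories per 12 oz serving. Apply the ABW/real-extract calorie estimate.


ABW = (OG−FG)·131.25·0.79/FG;  °P = 259 − 259/SG (for OG→OE and FG→AE);  RE = 0.1808·OE + 0.8192·AE;  Cal = (6.9·ABW + 4·(RE−0.1))·FG·3.55
ABW = (1.072 − 1.015)·131.25·0.79/1.015 = 5.8228
OE = 259 − 259/1.072 = 17.3955 °P
AE = 259 − 259/1.015 = 3.8276 °P
RE = 0.1808·17.3955 + 0.8192·3.8276 = 6.2807 °P
Cal = (6.9·5.8228 + 4·(6.2807−0.1))·1.015·3.55

233.8520 kcal


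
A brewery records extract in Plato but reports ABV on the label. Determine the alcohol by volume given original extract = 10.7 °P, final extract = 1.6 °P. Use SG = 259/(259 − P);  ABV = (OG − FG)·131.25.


OG = 259/(259 − 10.7) = 1.0431
FG = 259/(259 − 1.6) = 1.0062
ABV = (1.0431 − 1.0062)·131.25

4.8401 % ABV


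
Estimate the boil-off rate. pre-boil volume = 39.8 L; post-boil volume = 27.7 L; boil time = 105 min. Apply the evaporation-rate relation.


rate = (V_pre − V_post) / (t_min/60)
rate = (39.8 − 27.7) / (105/60)

6.9143 L/hr


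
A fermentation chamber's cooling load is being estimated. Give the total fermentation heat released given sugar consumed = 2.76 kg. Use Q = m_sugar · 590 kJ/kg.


Q = 2.76 · 590

1628.4000 kJ


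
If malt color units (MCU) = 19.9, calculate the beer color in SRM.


SRM = 1.4922 · MCU^0.6859
SRM = 1.4922 · 19.9^0.6859

11.6067 SRM


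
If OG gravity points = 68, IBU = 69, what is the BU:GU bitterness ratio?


BU:GU = IBU / OG_points
BU:GU = 69 / 68

1.0147


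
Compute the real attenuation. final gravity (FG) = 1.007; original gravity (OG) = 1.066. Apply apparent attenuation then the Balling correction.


AA = (OG−FG)/(OG−1)·100;  RA = AA·0.8192
AA = (1.066 − 1.007)/(1.066 − 1)·100 = 89.3939
RA = 89.3939·0.8192

73.2315 %


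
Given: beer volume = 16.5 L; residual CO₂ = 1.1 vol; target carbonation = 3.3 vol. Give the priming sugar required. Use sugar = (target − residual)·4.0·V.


sugar = (3.3 − 1.1)·4.0·16.5

145.2000 g


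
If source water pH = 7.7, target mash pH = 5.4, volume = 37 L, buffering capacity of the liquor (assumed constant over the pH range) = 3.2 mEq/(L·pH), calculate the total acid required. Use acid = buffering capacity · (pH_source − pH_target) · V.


acid = 3.2 · (7.7 − 5.4) · 37

272.3200 mEq


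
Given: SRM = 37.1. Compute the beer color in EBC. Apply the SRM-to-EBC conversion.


EBC = SRM · 1.97
EBC = 37.1 · 1.97

73.0870 EBC


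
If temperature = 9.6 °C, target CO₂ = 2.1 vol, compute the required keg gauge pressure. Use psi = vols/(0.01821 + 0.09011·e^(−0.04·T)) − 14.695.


psi = 2.1/(0.01821 + 0.09011·e^(−0.04·9.6)) − 14.695

11.6913 psi


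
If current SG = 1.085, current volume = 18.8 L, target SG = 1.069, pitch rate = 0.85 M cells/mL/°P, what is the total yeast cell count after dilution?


V_w = V·((SG_c−1)/(SG_t−1)−1);  °P = 259 − 259/SG_t;  cells = rate·(V+V_w)·°P
V_w = 18.8·((1.085−1)/(1.069−1)−1) = 4.3594
V_final = 18.8 + 4.3594 = 23.1594
°P = 259 − 259/1.069 = 16.7175
cells = 0.85·23.1594·16.7175

329.0923 billion cells


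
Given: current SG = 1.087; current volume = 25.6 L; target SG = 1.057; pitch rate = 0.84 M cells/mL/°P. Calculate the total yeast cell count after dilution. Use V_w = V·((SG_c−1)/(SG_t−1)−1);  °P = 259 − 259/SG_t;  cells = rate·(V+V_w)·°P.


V_w = 25.6·((1.087−1)/(1.057−1)−1) = 13.4737
V_final = 25.6 + 13.4737 = 39.0737
°P = 259 − 259/1.057 = 13.9669
cells = 0.84·39.0737·13.9669

458.4197 billion cells


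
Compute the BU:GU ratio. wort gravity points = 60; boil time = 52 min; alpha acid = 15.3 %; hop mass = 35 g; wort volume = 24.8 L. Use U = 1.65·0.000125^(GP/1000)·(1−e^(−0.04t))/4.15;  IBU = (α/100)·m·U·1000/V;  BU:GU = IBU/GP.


U = 1.65·0.000125^(60/1000)·(1−e^(−0.04·52))/4.15 = 0.2029
IBU = (15.3/100)·35·0.2029·1000/24.8 = 43.8128
BU:GU = 43.8128/60

0.7302


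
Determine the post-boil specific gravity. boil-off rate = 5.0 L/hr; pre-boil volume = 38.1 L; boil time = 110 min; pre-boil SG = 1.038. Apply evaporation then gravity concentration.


V_post = V_pre − rate·(t/60);  SG_post = 1 + (SG_pre−1)·V_pre/V_post
V_post = 38.1 − 5.0·(110/60) = 28.9333
SG_post = 1 + (1.038 − 1)·38.1/28.9333

1.0500


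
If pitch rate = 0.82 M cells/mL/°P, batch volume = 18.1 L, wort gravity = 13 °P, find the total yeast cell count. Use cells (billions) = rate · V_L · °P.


cells = 0.82 · 18.1 · 13

192.9460 billion cells


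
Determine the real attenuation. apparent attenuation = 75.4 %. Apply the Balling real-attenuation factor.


RA = AA · 0.8192
RA = 75.4 · 0.8192

61.7677 %


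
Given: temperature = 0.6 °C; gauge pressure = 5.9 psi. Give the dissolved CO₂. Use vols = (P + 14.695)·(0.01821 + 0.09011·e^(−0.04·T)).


vols = (5.9 + 14.695)·(0.01821 + 0.09011·e^(−0.04·0.6))

2.1868 volumes


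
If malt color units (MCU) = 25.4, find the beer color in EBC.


SRM = 1.4922·MCU^0.6859;  EBC = SRM·1.97
SRM = 1.4922·25.4^0.6859 = 13.7215
EBC = 13.7215·1.97

27.0314 EBC


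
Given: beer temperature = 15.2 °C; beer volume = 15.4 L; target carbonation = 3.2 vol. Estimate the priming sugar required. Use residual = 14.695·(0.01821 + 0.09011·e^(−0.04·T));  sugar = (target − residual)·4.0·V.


residual = 14.695·(0.01821 + 0.09011·e^(−0.04·15.2)) = 0.9885
sugar = (3.2 − 0.9885)·4.0·15.4

136.2270 g


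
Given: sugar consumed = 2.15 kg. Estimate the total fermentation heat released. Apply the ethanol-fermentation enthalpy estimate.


Q = m_sugar · 590 kJ/kg
Q = 2.15 · 590

1268.5000 kJ


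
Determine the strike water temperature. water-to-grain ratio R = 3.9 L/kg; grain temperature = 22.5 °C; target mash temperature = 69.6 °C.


T_strike = (0.41/R)·(T_mash − T_grain) + T_mash
T_strike = (0.41/3.9)·(69.6 − 22.5) + 69.6

74.5515 °C


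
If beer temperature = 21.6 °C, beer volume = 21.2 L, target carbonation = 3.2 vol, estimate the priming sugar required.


residual = 14.695·(0.01821 + 0.09011·e^(−0.04·T));  sugar = (target − residual)·4.0·V
residual = 14.695·(0.01821 + 0.09011·e^(−0.04·21.6)) = 0.8257
sugar = (3.2 − 0.8257)·4.0·21.2

201.3410 g


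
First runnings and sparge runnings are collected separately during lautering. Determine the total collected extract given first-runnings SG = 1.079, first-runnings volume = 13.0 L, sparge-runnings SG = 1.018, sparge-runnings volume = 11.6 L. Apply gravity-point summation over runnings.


total = Σ (SG_i − 1)·1000·V_i
first = (1.079 − 1)·1000·13.0 = 1027.0000
sparge = (1.018 − 1)·1000·11.6 = 208.8000
total = 1027.0000 + 208.8000

1235.8000 gravity·L


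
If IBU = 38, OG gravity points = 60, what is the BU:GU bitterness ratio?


BU:GU = IBU / OG_points
BU:GU = 38 / 60

0.6333


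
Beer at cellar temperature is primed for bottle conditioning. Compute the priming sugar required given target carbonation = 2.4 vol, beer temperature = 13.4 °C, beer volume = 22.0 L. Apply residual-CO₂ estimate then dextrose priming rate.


residual = 14.695·(0.01821 + 0.09011·e^(−0.04·T));  sugar = (target − residual)·4.0·V
residual = 14.695·(0.01821 + 0.09011·e^(−0.04·13.4)) = 1.0423
sugar = (2.4 − 1.0423)·4.0·22.0

119.4737 g


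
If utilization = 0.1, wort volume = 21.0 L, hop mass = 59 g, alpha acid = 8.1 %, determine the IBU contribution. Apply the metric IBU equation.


IBU = (α/100)·mass·U·1000 / V
IBU = (8.1/100)·59·0.1·1000 / 21.0

22.7571 IBU


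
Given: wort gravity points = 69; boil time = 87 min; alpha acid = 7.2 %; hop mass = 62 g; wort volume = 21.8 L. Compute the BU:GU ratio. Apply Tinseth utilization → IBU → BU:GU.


U = 1.65·0.000125^(GP/1000)·(1−e^(−0.04t))/4.15;  IBU = (α/100)·m·U·1000/V;  BU:GU = IBU/GP
U = 1.65·0.000125^(69/1000)·(1−e^(−0.04·87))/4.15 = 0.2073
IBU = (7.2/100)·62·0.2073·1000/21.8 = 42.4424
BU:GU = 42.4424/69

0.6151


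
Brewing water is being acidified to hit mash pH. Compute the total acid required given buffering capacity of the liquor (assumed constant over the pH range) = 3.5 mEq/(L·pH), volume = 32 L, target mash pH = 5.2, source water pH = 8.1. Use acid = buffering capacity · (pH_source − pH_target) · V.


acid = 3.5 · (8.1 − 5.2) · 32

324.8000 mEq


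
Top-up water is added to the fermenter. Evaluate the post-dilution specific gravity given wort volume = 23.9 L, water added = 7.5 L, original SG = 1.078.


SG_new = 1 + (SG_old − 1)·V_old/(V_old + V_water)
pts = (1.078 − 1)·1000·23.9/(23.9 + 7.5) = 59.3694
SG_new = 1 + 59.3694/1000

1.0594


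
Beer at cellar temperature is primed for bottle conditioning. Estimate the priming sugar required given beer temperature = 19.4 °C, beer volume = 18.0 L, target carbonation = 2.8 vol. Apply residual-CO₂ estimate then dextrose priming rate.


residual = 14.695·(0.01821 + 0.09011·e^(−0.04·T));  sugar = (target − residual)·4.0·V
residual = 14.695·(0.01821 + 0.09011·e^(−0.04·19.4)) = 0.8770
sugar = (2.8 − 0.8770)·4.0·18.0

138.4535 g


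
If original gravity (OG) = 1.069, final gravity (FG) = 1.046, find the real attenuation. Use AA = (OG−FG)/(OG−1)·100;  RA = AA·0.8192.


AA = (1.069 − 1.046)/(1.069 − 1)·100 = 33.3333
RA = 33.3333·0.8192

27.3067 %


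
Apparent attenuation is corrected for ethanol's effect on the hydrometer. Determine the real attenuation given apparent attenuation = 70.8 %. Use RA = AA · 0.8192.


RA = 70.8 · 0.8192

57.9994 %


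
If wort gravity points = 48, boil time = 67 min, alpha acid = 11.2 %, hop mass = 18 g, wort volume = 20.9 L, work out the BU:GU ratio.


U = 1.65·0.000125^(GP/1000)·(1−e^(−0.04t))/4.15;  IBU = (α/100)·m·U·1000/V;  BU:GU = IBU/GP
U = 1.65·0.000125^(48/1000)·(1−e^(−0.04·67))/4.15 = 0.2406
IBU = (11.2/100)·18·0.2406·1000/20.9 = 23.2052
BU:GU = 23.2052/48

0.4834


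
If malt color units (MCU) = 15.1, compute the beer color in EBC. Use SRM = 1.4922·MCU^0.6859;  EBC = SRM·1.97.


SRM = 1.4922·15.1^0.6859 = 9.6048
EBC = 9.6048·1.97

18.9214 EBC


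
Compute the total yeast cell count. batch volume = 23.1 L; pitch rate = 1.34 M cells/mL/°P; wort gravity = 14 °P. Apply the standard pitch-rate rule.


cells (billions) = rate · V_L · °P
cells = 1.34 · 23.1 · 14

433.3560 billion cells


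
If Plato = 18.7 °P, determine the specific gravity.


SG = 259/(259 − P)
SG = 259/(259 − 18.7)

1.0778


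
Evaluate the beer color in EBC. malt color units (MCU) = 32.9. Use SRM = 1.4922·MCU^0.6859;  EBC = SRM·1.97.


SRM = 1.4922·32.9^0.6859 = 16.3860
EBC = 16.3860·1.97

32.2803 EBC


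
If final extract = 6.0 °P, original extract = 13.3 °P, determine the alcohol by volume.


SG = 259/(259 − P);  ABV = (OG − FG)·131.25
OG = 259/(259 − 13.3) = 1.0541
FG = 259/(259 − 6.0) = 1.0237
ABV = (1.0541 − 1.0237)·131.25

3.9921 % ABV


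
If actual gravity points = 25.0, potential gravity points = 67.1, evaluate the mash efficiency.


efficiency = actual / potential × 100
efficiency = 25.0 / 67.1 × 100

37.2578 %


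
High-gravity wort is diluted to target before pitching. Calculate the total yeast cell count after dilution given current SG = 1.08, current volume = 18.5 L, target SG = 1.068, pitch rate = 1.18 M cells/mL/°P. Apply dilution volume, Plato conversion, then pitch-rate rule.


V_w = V·((SG_c−1)/(SG_t−1)−1);  °P = 259 − 259/SG_t;  cells = rate·(V+V_w)·°P
V_w = 18.5·((1.08−1)/(1.068−1)−1) = 3.2647
V_final = 18.5 + 3.2647 = 21.7647
°P = 259 − 259/1.068 = 16.4906
cells = 1.18·21.7647·16.4906

423.5184 billion cells
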